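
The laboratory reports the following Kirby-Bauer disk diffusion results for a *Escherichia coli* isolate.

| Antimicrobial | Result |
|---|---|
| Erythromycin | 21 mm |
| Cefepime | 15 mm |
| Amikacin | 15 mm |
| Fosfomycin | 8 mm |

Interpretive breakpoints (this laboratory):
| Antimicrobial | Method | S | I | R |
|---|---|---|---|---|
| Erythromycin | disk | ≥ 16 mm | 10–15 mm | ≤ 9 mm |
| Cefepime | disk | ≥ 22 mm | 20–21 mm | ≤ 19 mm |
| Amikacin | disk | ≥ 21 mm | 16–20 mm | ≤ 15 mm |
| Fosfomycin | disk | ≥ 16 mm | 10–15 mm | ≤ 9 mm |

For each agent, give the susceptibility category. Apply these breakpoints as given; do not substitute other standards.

S, R, R, R

Erythromycin (21 mm) ≥ 16 mm ⇒ Susceptible
Cefepime (15 mm) ≤ 19 mm — Resistant
Amikacin: 15 mm is ≤ 15 mm → Resistant
Fosfomycin: 8 mm is ≤ 9 mm → Resistant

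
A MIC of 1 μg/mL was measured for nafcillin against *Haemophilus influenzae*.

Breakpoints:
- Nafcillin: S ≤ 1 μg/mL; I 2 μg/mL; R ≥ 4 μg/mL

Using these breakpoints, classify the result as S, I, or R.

S

Nafcillin (1 μg/mL) ≤ 1 μg/mL ⇒ S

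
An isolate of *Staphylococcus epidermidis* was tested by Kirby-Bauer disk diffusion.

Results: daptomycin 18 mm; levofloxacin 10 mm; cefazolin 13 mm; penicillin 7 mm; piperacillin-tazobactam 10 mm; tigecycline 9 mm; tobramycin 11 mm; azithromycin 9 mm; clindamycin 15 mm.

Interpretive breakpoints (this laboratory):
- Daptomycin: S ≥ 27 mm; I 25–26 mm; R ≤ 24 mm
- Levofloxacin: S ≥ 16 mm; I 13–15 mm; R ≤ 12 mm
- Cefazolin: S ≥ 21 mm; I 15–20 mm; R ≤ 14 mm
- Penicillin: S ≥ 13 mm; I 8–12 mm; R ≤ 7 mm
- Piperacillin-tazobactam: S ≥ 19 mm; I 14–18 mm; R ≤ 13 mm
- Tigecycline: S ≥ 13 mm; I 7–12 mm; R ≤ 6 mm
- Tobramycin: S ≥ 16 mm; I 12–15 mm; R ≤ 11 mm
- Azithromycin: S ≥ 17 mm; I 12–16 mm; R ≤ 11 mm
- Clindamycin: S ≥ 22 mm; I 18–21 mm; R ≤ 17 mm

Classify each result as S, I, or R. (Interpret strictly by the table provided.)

Daptomycin (18 mm) ≤ 24 mm — Resistant
Levofloxacin 10 mm: ≤ 12 mm ⇒ R
Cefazolin (13 mm) ≤ 14 mm → Resistant
Penicillin 7 mm: ≤ 7 mm ⇒ resistant
Piperacillin-tazobactam: 10 mm is ≤ 13 mm — resistant
Tigecycline: 9 mm is in 7–12 mm — I
Tobramycin (11 mm) ≤ 11 mm — R
Azithromycin: 9 mm is ≤ 11 mm ⇒ Resistant
Clindamycin (15 mm) ≤ 17 mm ⇒ resistant

R, R, R, R, R, I, R, R, R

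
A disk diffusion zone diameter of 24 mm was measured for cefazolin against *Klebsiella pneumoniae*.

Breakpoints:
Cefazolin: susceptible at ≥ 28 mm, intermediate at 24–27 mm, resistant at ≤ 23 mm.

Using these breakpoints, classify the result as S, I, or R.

Cefazolin (24 mm) in 24–27 mm — I

I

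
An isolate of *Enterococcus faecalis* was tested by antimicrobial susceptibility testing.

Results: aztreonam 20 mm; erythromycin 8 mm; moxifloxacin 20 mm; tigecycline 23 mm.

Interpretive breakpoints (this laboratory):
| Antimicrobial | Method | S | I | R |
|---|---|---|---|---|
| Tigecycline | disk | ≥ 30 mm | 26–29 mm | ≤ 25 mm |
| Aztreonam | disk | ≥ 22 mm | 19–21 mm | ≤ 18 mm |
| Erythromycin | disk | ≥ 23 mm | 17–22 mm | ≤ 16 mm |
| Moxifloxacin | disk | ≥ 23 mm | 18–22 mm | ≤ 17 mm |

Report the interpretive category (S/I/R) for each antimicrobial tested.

I, R, I, R

Aztreonam (20 mm) in 19–21 mm ⇒ intermediate
Erythromycin: 8 mm is ≤ 16 mm ⇒ R
Moxifloxacin 20 mm: in 18–22 mm — intermediate
Tigecycline 23 mm: ≤ 25 mm → Resistant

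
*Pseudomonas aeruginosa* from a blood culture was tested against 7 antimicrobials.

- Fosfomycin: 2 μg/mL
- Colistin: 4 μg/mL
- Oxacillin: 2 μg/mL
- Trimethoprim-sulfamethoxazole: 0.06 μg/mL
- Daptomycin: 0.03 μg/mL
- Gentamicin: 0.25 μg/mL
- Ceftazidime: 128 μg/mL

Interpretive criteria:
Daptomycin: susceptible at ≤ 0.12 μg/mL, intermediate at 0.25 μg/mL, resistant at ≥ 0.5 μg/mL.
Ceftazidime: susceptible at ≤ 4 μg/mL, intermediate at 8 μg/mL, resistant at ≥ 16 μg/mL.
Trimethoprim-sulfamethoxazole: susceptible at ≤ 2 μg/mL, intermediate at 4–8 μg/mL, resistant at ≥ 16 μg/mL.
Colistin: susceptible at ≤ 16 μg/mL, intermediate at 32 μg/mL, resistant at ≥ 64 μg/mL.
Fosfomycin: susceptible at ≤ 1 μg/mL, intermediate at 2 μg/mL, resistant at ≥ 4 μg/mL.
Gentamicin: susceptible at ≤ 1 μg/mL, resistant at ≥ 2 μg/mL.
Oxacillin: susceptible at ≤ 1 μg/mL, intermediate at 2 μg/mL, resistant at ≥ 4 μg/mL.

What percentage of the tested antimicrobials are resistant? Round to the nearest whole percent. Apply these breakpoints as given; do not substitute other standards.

Fosfomycin: 2 μg/mL is = 2 μg/mL → intermediate
Colistin 4 μg/mL: ≤ 16 μg/mL → Susceptible
Oxacillin (2 μg/mL) = 2 μg/mL — I
Trimethoprim-sulfamethoxazole 0.06 μg/mL: ≤ 2 μg/mL ⇒ susceptible
Daptomycin 0.03 μg/mL: ≤ 0.12 μg/mL → S
Gentamicin: 0.25 μg/mL is ≤ 1 μg/mL → susceptible
Ceftazidime (128 μg/mL) ≥ 16 μg/mL — R
Resistant: 1/7

14%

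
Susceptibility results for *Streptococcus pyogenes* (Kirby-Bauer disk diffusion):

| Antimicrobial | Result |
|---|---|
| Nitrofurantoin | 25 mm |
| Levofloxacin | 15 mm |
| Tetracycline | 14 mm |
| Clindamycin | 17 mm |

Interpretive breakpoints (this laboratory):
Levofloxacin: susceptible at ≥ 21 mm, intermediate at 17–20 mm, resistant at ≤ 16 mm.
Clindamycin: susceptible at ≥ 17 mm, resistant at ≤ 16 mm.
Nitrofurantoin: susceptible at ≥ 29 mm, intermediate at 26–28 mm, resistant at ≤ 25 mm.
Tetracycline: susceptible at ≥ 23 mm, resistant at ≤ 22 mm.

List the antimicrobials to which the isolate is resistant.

nitrofurantoin, levofloxacin, tetracycline

Nitrofurantoin: 25 mm is ≤ 25 mm ⇒ resistant
Levofloxacin (15 mm) ≤ 16 mm — Resistant
Tetracycline (14 mm) ≤ 22 mm ⇒ Resistant
Clindamycin 17 mm: ≥ 17 mm — Susceptible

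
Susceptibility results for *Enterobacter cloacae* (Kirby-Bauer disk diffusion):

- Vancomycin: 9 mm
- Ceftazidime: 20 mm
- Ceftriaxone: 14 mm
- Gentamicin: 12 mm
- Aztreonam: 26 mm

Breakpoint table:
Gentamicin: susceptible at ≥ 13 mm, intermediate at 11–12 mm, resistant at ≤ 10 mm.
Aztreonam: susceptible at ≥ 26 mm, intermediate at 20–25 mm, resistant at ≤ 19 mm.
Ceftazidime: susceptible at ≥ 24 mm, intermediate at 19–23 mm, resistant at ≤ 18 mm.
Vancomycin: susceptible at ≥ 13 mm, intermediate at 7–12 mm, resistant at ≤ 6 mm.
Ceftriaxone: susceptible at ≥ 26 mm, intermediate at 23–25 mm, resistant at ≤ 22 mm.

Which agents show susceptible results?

aztreonam

Vancomycin 9 mm: in 7–12 mm — I
Ceftazidime 20 mm: in 19–23 mm — intermediate
Ceftriaxone: 14 mm is ≤ 22 mm ⇒ R
Gentamicin 12 mm: in 11–12 mm — intermediate
Aztreonam 26 mm: ≥ 26 mm → Susceptible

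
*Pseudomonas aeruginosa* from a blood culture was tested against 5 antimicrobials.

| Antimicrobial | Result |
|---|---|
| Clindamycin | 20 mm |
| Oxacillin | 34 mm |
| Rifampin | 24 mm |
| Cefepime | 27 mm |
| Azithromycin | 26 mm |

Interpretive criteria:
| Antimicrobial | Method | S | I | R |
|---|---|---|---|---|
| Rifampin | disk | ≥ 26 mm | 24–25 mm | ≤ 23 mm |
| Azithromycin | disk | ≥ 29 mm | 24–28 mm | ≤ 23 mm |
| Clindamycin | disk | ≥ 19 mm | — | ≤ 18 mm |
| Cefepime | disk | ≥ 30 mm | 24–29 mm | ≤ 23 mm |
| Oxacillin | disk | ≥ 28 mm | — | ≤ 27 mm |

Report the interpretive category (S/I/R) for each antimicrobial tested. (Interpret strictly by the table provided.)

S, S, I, I, I

Clindamycin 20 mm: ≥ 19 mm → Susceptible
Oxacillin (34 mm) ≥ 28 mm ⇒ Susceptible
Rifampin: 24 mm is in 24–25 mm → I
Cefepime (27 mm) in 24–29 mm → I
Azithromycin: 26 mm is in 24–28 mm → intermediate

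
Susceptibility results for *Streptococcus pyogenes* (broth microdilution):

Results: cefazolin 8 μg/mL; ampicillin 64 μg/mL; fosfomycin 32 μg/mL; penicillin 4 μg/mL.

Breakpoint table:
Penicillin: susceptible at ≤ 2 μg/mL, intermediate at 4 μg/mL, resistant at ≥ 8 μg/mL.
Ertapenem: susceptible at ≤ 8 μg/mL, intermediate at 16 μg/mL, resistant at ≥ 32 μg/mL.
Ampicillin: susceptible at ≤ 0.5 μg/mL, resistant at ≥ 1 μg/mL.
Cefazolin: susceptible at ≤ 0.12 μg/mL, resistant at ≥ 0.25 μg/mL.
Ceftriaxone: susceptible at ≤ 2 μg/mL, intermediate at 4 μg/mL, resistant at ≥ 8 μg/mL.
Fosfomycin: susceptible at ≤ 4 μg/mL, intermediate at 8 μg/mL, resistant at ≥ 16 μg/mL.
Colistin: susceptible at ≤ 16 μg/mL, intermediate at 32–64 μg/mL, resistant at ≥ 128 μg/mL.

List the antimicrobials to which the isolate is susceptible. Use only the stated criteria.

Cefazolin: 8 μg/mL is ≥ 0.25 μg/mL ⇒ resistant
Ampicillin (64 μg/mL) ≥ 1 μg/mL — R
Fosfomycin 32 μg/mL: ≥ 16 μg/mL → R
Penicillin (4 μg/mL) = 4 μg/mL — I

none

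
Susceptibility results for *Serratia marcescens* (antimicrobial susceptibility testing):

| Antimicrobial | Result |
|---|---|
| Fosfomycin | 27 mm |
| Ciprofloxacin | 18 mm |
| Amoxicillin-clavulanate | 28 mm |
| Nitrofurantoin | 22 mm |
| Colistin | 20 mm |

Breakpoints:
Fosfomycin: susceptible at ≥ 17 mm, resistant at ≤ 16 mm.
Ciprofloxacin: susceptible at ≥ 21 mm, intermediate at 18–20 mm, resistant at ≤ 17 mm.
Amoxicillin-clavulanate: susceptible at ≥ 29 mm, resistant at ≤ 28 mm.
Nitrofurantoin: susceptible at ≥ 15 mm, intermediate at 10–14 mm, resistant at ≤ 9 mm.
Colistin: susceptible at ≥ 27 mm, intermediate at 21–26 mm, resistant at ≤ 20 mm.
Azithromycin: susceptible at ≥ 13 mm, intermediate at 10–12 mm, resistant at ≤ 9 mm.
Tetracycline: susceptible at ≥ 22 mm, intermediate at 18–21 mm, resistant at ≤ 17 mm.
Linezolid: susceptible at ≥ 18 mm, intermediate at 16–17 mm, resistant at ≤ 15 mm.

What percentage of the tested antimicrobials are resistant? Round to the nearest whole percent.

Fosfomycin: 27 mm is ≥ 17 mm — Susceptible
Ciprofloxacin: 18 mm is in 18–20 mm ⇒ intermediate
Amoxicillin-clavulanate: 28 mm is ≤ 28 mm ⇒ Resistant
Nitrofurantoin 22 mm: ≥ 15 mm → Susceptible
Colistin (20 mm) ≤ 20 mm — Resistant
Resistant: 2/5

40%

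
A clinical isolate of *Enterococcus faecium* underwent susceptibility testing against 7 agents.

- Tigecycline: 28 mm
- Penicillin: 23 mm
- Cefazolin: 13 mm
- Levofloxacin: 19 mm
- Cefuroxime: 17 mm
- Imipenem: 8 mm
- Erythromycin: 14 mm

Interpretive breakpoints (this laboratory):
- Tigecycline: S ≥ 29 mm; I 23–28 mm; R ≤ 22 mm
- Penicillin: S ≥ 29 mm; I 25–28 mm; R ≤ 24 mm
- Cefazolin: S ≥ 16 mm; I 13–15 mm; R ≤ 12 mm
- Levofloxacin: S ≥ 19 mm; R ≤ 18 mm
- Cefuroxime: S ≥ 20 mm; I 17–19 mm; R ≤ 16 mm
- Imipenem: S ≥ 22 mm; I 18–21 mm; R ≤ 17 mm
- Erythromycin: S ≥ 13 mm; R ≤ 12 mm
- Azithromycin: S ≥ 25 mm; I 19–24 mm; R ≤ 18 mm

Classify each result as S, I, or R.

I, R, I, S, I, R, S

Tigecycline 28 mm: in 23–28 mm — intermediate
Penicillin: 23 mm is ≤ 24 mm — resistant
Cefazolin: 13 mm is in 13–15 mm — intermediate
Levofloxacin: 19 mm is ≥ 19 mm ⇒ S
Cefuroxime: 17 mm is in 17–19 mm → Intermediate
Imipenem 8 mm: ≤ 17 mm — resistant
Erythromycin (14 mm) ≥ 13 mm → S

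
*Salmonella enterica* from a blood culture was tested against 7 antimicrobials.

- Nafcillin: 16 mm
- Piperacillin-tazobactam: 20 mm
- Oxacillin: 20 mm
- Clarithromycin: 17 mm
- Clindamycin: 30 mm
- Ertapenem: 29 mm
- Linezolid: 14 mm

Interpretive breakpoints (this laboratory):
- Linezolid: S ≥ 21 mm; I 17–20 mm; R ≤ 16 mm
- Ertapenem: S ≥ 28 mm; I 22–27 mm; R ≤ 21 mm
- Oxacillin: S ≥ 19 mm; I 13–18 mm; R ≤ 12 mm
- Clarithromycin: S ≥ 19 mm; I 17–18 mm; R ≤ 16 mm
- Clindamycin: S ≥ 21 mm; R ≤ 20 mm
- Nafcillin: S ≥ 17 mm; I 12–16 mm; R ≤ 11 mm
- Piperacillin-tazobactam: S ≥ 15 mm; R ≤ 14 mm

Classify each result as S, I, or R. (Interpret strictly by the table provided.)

I, S, S, I, S, S, R

Nafcillin (16 mm) in 12–16 mm — intermediate
Piperacillin-tazobactam 20 mm: ≥ 15 mm — Susceptible
Oxacillin 20 mm: ≥ 19 mm → S
Clarithromycin 17 mm: in 17–18 mm → Intermediate
Clindamycin 30 mm: ≥ 21 mm → Susceptible
Ertapenem 29 mm: ≥ 28 mm — susceptible
Linezolid: 14 mm is ≤ 16 mm ⇒ R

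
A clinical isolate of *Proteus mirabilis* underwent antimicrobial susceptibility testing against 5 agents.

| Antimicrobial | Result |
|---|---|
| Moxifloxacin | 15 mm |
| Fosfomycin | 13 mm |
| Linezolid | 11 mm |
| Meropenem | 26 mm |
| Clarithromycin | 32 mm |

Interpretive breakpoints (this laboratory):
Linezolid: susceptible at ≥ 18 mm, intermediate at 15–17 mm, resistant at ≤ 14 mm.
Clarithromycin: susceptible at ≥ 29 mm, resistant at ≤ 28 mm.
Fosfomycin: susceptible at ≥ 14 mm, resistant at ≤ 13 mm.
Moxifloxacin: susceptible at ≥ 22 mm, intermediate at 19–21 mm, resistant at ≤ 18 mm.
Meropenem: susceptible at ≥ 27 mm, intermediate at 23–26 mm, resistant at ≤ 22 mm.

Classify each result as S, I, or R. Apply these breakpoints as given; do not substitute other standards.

R, R, R, I, S

Moxifloxacin: 15 mm is ≤ 18 mm — Resistant
Fosfomycin: 13 mm is ≤ 13 mm ⇒ R
Linezolid: 11 mm is ≤ 14 mm — Resistant
Meropenem 26 mm: in 23–26 mm → intermediate
Clarithromycin: 32 mm is ≥ 29 mm — susceptible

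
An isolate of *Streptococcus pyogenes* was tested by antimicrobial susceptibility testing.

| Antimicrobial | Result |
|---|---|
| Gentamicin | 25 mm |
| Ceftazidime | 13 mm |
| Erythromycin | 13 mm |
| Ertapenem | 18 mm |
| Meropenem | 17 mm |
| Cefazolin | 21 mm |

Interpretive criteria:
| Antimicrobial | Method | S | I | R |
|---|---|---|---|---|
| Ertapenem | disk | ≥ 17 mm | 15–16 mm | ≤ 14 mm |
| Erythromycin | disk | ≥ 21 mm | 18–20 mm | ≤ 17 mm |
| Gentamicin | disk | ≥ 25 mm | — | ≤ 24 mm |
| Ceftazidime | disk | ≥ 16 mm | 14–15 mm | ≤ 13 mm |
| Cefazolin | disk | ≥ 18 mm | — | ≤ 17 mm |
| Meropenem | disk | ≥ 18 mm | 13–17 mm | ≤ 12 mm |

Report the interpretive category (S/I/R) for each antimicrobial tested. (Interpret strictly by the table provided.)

Gentamicin: 25 mm is ≥ 25 mm ⇒ susceptible
Ceftazidime: 13 mm is ≤ 13 mm — resistant
Erythromycin: 13 mm is ≤ 17 mm — Resistant
Ertapenem (18 mm) ≥ 17 mm — susceptible
Meropenem 17 mm: in 13–17 mm — intermediate
Cefazolin (21 mm) ≥ 18 mm — susceptible

S, R, R, S, I, S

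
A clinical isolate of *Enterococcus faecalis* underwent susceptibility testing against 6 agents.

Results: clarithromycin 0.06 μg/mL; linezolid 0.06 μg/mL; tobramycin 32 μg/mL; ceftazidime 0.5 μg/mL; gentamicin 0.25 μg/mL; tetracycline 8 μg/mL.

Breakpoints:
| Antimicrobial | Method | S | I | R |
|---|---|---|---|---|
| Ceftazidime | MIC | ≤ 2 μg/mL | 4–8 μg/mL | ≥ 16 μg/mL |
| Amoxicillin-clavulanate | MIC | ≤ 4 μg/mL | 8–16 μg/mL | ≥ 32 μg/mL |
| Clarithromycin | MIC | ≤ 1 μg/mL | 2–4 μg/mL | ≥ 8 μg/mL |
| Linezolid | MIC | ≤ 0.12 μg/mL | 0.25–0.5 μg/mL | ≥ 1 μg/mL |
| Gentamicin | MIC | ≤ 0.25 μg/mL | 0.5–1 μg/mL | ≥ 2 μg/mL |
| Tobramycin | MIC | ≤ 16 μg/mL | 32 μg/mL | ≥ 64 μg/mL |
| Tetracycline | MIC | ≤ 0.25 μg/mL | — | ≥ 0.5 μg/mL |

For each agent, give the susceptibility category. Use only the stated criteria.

Clarithromycin 0.06 μg/mL: ≤ 1 μg/mL → susceptible
Linezolid: 0.06 μg/mL is ≤ 0.12 μg/mL → S
Tobramycin (32 μg/mL) = 32 μg/mL — intermediate
Ceftazidime (0.5 μg/mL) ≤ 2 μg/mL — S
Gentamicin 0.25 μg/mL: ≤ 0.25 μg/mL — susceptible
Tetracycline: 8 μg/mL is ≥ 0.5 μg/mL — resistant

S, S, I, S, S, R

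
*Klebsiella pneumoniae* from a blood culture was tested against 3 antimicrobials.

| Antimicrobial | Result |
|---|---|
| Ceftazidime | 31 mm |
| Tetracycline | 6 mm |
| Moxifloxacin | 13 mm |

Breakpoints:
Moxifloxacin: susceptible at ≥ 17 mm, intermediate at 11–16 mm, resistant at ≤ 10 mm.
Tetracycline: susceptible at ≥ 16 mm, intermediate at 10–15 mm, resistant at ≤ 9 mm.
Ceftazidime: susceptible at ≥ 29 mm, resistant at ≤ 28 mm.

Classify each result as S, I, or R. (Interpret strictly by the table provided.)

Ceftazidime: 31 mm is ≥ 29 mm — susceptible
Tetracycline: 6 mm is ≤ 9 mm ⇒ resistant
Moxifloxacin: 13 mm is in 11–16 mm — I

S, R, I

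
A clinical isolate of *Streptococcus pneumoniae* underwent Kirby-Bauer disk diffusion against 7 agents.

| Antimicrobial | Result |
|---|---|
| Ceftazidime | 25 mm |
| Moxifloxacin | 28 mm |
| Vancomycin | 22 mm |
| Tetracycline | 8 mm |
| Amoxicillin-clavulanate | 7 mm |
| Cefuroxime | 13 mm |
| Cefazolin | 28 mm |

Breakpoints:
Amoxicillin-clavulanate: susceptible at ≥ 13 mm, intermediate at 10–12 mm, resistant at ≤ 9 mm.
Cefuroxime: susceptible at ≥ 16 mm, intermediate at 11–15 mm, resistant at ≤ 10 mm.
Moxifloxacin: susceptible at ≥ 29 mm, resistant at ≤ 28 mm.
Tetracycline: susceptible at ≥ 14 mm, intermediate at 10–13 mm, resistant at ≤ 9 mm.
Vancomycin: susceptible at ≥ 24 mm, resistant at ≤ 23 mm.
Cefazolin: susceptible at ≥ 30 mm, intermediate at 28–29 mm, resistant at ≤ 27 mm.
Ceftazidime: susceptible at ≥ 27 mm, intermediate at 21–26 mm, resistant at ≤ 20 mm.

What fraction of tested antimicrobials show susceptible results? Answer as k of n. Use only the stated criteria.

0 of 7

Ceftazidime: 25 mm is in 21–26 mm ⇒ intermediate
Moxifloxacin 28 mm: ≤ 28 mm — Resistant
Vancomycin 22 mm: ≤ 23 mm → resistant
Tetracycline: 8 mm is ≤ 9 mm → Resistant
Amoxicillin-clavulanate: 7 mm is ≤ 9 mm → resistant
Cefuroxime 13 mm: in 11–15 mm — I
Cefazolin (28 mm) in 28–29 mm → I
Susceptible: 0/7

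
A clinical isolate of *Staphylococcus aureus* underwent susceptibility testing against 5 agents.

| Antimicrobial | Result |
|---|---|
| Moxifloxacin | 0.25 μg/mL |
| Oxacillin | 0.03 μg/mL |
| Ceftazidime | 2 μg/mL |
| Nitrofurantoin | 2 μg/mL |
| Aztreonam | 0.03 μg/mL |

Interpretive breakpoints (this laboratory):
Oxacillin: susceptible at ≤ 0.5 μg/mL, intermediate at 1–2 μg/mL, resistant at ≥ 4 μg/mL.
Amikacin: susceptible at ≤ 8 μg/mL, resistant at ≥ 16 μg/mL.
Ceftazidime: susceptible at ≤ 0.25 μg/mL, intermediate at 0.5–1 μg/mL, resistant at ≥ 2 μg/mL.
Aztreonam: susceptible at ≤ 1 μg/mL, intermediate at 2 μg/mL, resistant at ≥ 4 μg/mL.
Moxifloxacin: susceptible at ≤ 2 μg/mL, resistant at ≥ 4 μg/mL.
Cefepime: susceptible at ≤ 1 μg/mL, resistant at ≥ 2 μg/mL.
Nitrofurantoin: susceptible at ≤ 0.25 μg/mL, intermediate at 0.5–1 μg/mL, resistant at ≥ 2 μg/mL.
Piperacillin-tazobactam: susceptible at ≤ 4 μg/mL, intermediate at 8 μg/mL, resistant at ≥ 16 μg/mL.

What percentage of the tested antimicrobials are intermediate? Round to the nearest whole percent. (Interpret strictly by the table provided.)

0%

Moxifloxacin: 0.25 μg/mL is ≤ 2 μg/mL → susceptible
Oxacillin: 0.03 μg/mL is ≤ 0.5 μg/mL → susceptible
Ceftazidime: 2 μg/mL is ≥ 2 μg/mL ⇒ Resistant
Nitrofurantoin (2 μg/mL) ≥ 2 μg/mL — Resistant
Aztreonam (0.03 μg/mL) ≤ 1 μg/mL → S
Intermediate: 0/5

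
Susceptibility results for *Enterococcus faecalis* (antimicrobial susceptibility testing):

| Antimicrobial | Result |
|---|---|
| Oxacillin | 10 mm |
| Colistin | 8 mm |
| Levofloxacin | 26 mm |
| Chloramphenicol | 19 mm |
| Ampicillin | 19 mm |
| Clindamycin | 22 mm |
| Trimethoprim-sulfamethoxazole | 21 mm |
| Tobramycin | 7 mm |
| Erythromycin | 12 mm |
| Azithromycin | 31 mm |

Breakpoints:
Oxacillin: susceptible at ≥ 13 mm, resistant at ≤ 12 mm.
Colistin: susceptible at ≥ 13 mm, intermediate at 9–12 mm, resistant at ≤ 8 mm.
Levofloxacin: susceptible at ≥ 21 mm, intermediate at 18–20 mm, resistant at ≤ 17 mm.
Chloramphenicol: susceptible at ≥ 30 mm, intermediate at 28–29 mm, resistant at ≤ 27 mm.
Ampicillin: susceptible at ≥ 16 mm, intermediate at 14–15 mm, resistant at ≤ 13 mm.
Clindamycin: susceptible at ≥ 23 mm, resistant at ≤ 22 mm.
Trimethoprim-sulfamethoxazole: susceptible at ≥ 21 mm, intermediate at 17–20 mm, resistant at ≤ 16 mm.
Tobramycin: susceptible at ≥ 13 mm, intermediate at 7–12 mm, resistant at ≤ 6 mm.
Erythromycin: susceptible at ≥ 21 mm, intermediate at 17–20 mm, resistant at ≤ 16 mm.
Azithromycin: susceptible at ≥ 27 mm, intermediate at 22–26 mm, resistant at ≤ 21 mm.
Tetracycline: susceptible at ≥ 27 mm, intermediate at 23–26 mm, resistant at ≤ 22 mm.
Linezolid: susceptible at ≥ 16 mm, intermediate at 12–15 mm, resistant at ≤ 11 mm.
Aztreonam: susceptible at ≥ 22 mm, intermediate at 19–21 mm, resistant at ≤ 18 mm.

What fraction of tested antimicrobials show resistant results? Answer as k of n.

Oxacillin: 10 mm is ≤ 12 mm — R
Colistin 8 mm: ≤ 8 mm — resistant
Levofloxacin 26 mm: ≥ 21 mm — Susceptible
Chloramphenicol (19 mm) ≤ 27 mm — R
Ampicillin 19 mm: ≥ 16 mm — S
Clindamycin (22 mm) ≤ 22 mm — resistant
Trimethoprim-sulfamethoxazole (21 mm) ≥ 21 mm ⇒ Susceptible
Tobramycin: 7 mm is in 7–12 mm ⇒ intermediate
Erythromycin: 12 mm is ≤ 16 mm → Resistant
Azithromycin 31 mm: ≥ 27 mm ⇒ S
Resistant: 5/10

5 of 10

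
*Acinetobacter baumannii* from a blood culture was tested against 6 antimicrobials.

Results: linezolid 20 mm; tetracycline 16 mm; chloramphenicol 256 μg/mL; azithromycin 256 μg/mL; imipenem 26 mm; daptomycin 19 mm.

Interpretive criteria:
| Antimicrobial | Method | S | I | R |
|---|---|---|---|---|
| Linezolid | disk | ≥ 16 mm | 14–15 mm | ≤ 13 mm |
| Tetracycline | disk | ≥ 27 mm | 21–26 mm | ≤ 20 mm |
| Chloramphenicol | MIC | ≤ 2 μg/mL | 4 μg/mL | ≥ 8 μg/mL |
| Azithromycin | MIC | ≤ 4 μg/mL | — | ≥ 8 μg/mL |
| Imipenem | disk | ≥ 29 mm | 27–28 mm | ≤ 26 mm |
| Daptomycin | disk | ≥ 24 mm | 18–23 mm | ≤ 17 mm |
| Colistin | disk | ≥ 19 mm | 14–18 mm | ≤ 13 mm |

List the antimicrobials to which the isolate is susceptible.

Linezolid 20 mm: ≥ 16 mm → Susceptible
Tetracycline 16 mm: ≤ 20 mm — Resistant
Chloramphenicol (256 μg/mL) ≥ 8 μg/mL — Resistant
Azithromycin: 256 μg/mL is ≥ 8 μg/mL ⇒ resistant
Imipenem (26 mm) ≤ 26 mm — resistant
Daptomycin: 19 mm is in 18–23 mm — Intermediate

linezolid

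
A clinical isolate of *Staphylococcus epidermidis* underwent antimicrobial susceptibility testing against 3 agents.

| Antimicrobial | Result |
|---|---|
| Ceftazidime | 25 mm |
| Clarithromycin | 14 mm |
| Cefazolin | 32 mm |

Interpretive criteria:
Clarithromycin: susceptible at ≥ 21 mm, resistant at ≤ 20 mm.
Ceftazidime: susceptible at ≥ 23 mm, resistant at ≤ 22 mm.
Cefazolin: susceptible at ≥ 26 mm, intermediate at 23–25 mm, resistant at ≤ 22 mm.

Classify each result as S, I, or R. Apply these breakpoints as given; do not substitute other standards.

Ceftazidime: 25 mm is ≥ 23 mm → Susceptible
Clarithromycin (14 mm) ≤ 20 mm → Resistant
Cefazolin (32 mm) ≥ 26 mm — Susceptible

S, R, S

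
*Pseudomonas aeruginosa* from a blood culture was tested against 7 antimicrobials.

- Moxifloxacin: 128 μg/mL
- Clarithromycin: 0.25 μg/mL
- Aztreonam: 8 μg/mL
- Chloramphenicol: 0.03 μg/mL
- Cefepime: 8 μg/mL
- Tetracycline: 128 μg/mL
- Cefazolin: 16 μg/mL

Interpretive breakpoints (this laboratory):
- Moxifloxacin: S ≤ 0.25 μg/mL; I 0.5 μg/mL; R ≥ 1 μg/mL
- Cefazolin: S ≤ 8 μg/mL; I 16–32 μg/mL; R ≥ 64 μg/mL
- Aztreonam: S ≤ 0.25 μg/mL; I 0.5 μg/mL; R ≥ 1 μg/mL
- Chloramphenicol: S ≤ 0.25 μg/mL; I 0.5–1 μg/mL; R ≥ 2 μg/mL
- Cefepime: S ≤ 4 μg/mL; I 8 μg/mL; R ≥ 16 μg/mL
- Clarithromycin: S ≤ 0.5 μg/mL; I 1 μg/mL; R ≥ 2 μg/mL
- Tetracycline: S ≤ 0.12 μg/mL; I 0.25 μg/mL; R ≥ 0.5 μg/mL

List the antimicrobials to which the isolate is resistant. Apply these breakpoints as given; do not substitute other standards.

moxifloxacin, aztreonam, tetracycline

Moxifloxacin: 128 μg/mL is ≥ 1 μg/mL → resistant
Clarithromycin: 0.25 μg/mL is ≤ 0.5 μg/mL — susceptible
Aztreonam 8 μg/mL: ≥ 1 μg/mL → Resistant
Chloramphenicol (0.03 μg/mL) ≤ 0.25 μg/mL → S
Cefepime (8 μg/mL) = 8 μg/mL — I
Tetracycline: 128 μg/mL is ≥ 0.5 μg/mL ⇒ R
Cefazolin: 16 μg/mL is in 16–32 μg/mL → I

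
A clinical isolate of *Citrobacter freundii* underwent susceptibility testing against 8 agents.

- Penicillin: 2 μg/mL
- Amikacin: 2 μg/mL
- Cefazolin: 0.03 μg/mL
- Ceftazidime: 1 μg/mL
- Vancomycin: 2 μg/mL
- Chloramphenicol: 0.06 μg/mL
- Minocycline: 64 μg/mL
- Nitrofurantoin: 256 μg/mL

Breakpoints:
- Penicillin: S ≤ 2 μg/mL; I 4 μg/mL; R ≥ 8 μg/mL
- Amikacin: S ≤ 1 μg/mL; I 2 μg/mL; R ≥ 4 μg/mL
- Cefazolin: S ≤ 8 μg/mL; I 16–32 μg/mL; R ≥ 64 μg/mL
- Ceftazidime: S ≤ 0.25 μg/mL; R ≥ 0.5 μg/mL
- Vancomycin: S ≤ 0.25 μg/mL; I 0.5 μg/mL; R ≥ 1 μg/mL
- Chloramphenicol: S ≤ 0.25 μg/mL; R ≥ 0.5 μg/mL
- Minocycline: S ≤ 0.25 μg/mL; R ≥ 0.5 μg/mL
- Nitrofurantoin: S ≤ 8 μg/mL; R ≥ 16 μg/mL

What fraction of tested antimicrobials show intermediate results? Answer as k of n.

Penicillin: 2 μg/mL is ≤ 2 μg/mL ⇒ Susceptible
Amikacin 2 μg/mL: = 2 μg/mL — I
Cefazolin 0.03 μg/mL: ≤ 8 μg/mL — S
Ceftazidime (1 μg/mL) ≥ 0.5 μg/mL — Resistant
Vancomycin 2 μg/mL: ≥ 1 μg/mL → R
Chloramphenicol 0.06 μg/mL: ≤ 0.25 μg/mL ⇒ susceptible
Minocycline (64 μg/mL) ≥ 0.5 μg/mL — R
Nitrofurantoin (256 μg/mL) ≥ 16 μg/mL ⇒ R
Intermediate: 1/8

1 of 8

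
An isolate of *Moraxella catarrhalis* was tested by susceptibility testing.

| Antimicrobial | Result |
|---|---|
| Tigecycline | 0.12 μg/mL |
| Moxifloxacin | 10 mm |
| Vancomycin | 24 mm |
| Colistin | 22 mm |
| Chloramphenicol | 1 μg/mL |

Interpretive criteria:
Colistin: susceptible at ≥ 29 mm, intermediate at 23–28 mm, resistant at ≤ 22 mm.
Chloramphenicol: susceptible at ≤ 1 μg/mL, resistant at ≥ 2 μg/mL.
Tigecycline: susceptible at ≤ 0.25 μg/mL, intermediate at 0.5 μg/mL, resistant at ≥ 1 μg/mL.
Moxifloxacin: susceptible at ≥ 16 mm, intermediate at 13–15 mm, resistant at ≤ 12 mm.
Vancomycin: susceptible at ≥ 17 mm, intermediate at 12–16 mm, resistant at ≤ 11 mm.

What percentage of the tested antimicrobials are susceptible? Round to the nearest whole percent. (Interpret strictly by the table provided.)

60%

Tigecycline (0.12 μg/mL) ≤ 0.25 μg/mL — Susceptible
Moxifloxacin 10 mm: ≤ 12 mm — R
Vancomycin (24 mm) ≥ 17 mm → S
Colistin: 22 mm is ≤ 22 mm — R
Chloramphenicol: 1 μg/mL is ≤ 1 μg/mL — S
Susceptible: 3/5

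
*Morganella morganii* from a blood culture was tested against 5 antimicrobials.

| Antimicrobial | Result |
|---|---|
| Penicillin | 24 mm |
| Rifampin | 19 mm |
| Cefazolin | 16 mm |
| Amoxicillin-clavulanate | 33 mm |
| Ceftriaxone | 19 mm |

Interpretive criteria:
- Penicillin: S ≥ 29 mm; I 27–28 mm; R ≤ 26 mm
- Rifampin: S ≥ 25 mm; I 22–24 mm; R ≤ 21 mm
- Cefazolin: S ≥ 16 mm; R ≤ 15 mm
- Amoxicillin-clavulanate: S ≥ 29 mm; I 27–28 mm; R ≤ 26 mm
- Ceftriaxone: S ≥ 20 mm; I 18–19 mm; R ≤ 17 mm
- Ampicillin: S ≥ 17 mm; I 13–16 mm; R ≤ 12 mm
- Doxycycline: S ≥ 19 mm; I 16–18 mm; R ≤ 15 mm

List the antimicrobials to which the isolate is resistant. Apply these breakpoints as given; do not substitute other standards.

penicillin, rifampin

Penicillin: 24 mm is ≤ 26 mm → resistant
Rifampin: 19 mm is ≤ 21 mm ⇒ resistant
Cefazolin (16 mm) ≥ 16 mm ⇒ susceptible
Amoxicillin-clavulanate: 33 mm is ≥ 29 mm ⇒ Susceptible
Ceftriaxone 19 mm: in 18–19 mm — Intermediate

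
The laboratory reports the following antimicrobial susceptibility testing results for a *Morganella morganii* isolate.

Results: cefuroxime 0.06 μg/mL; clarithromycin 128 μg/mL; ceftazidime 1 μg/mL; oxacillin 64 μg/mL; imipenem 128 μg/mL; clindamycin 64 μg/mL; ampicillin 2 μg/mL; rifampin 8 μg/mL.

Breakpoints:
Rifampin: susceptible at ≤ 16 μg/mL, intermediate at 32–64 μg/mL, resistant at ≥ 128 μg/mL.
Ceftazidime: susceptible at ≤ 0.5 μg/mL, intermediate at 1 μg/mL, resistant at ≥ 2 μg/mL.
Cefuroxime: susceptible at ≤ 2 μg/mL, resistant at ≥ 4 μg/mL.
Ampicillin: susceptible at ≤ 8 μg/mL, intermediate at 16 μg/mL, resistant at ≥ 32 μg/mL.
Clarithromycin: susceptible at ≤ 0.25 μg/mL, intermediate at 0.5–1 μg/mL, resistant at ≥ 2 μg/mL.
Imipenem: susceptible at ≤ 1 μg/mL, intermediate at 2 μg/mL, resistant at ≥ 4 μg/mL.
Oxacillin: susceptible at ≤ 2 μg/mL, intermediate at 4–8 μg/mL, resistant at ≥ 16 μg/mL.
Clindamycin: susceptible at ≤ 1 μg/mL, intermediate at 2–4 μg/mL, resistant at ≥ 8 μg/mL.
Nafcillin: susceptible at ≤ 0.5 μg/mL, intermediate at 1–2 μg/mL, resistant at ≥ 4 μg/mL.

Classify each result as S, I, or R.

Cefuroxime (0.06 μg/mL) ≤ 2 μg/mL ⇒ S
Clarithromycin: 128 μg/mL is ≥ 2 μg/mL — resistant
Ceftazidime (1 μg/mL) = 1 μg/mL ⇒ intermediate
Oxacillin: 64 μg/mL is ≥ 16 μg/mL → resistant
Imipenem: 128 μg/mL is ≥ 4 μg/mL — resistant
Clindamycin (64 μg/mL) ≥ 8 μg/mL ⇒ resistant
Ampicillin 2 μg/mL: ≤ 8 μg/mL → S
Rifampin: 8 μg/mL is ≤ 16 μg/mL → susceptible

S, R, I, R, R, R, S, S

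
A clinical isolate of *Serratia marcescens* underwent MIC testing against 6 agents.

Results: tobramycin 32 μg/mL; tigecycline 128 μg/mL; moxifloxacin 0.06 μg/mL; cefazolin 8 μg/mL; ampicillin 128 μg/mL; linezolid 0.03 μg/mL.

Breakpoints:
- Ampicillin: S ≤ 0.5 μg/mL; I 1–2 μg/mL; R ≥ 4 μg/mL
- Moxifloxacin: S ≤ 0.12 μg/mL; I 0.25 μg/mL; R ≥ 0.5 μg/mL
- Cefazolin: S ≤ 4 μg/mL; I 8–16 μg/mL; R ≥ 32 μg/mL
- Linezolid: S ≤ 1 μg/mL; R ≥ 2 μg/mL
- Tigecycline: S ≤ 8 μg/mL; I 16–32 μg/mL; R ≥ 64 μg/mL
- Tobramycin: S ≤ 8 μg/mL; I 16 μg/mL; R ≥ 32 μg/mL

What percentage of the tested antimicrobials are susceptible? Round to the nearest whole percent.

Tobramycin 32 μg/mL: ≥ 32 μg/mL → resistant
Tigecycline: 128 μg/mL is ≥ 64 μg/mL — Resistant
Moxifloxacin: 0.06 μg/mL is ≤ 0.12 μg/mL → Susceptible
Cefazolin 8 μg/mL: in 8–16 μg/mL — intermediate
Ampicillin: 128 μg/mL is ≥ 4 μg/mL ⇒ Resistant
Linezolid 0.03 μg/mL: ≤ 1 μg/mL → susceptible
Susceptible: 2/6

33%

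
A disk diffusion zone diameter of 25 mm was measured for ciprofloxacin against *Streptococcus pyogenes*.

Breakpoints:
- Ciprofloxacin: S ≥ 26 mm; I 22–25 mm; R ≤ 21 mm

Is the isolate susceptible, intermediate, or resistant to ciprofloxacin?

Ciprofloxacin (25 mm) in 22–25 mm — intermediate

Intermediate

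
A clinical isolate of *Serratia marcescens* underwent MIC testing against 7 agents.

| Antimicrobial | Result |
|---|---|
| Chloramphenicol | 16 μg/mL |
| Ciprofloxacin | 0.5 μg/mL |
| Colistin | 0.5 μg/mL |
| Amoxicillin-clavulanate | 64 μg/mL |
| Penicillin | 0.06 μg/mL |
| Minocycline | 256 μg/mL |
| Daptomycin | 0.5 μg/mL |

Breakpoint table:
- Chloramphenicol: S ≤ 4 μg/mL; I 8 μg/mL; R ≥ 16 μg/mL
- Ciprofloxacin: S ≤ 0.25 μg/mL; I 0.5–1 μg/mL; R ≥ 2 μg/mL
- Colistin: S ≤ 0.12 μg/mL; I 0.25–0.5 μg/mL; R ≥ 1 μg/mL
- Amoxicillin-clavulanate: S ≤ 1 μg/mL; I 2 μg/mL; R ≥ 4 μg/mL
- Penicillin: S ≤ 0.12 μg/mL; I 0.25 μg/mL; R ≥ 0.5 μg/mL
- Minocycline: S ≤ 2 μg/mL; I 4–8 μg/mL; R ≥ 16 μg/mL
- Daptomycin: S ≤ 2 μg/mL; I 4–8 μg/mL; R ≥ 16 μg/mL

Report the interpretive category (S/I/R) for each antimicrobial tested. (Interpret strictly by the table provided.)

Chloramphenicol: 16 μg/mL is ≥ 16 μg/mL — R
Ciprofloxacin 0.5 μg/mL: in 0.5–1 μg/mL — I
Colistin (0.5 μg/mL) in 0.25–0.5 μg/mL — Intermediate
Amoxicillin-clavulanate: 64 μg/mL is ≥ 4 μg/mL — Resistant
Penicillin: 0.06 μg/mL is ≤ 0.12 μg/mL ⇒ S
Minocycline: 256 μg/mL is ≥ 16 μg/mL ⇒ R
Daptomycin: 0.5 μg/mL is ≤ 2 μg/mL — susceptible

R, I, I, R, S, R, S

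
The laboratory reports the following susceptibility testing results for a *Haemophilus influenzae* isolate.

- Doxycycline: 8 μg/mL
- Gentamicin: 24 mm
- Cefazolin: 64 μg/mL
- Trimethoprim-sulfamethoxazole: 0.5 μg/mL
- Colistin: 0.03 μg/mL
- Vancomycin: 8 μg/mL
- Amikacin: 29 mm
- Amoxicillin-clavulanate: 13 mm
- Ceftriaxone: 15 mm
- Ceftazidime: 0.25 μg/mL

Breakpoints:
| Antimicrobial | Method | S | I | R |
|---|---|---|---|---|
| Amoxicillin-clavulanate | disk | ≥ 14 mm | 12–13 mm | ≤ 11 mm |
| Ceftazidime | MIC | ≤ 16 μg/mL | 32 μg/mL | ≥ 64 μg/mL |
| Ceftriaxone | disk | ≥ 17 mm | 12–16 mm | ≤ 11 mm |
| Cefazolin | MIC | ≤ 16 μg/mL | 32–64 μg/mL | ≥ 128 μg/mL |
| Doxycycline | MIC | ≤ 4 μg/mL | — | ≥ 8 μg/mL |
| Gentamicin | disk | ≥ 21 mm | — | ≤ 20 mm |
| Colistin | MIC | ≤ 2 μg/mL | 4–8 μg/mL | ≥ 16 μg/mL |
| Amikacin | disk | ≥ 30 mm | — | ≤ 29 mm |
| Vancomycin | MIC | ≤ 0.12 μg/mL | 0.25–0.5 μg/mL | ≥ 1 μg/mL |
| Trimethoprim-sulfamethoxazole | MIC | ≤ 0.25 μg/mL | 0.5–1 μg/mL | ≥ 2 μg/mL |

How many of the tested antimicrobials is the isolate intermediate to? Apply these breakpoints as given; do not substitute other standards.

4

Doxycycline: 8 μg/mL is ≥ 8 μg/mL ⇒ R
Gentamicin 24 mm: ≥ 21 mm — S
Cefazolin: 64 μg/mL is in 32–64 μg/mL — intermediate
Trimethoprim-sulfamethoxazole: 0.5 μg/mL is in 0.5–1 μg/mL ⇒ intermediate
Colistin 0.03 μg/mL: ≤ 2 μg/mL ⇒ Susceptible
Vancomycin: 8 μg/mL is ≥ 1 μg/mL → R
Amikacin: 29 mm is ≤ 29 mm ⇒ R
Amoxicillin-clavulanate 13 mm: in 12–13 mm → intermediate
Ceftriaxone (15 mm) in 12–16 mm → Intermediate
Ceftazidime (0.25 μg/mL) ≤ 16 μg/mL → Susceptible
Intermediate: 4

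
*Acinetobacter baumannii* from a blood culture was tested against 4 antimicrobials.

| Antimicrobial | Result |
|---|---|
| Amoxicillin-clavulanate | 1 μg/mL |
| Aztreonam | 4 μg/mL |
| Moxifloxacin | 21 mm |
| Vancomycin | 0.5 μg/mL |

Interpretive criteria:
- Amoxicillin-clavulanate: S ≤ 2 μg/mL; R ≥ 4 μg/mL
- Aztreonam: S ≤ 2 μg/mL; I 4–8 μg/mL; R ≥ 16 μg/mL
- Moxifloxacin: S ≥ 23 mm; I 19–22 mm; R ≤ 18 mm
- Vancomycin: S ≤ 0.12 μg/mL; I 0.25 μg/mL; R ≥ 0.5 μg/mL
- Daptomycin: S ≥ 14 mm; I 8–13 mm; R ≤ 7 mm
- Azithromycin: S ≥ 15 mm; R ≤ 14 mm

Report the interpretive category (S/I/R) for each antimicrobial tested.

S, I, I, R

Amoxicillin-clavulanate 1 μg/mL: ≤ 2 μg/mL — Susceptible
Aztreonam (4 μg/mL) in 4–8 μg/mL → I
Moxifloxacin: 21 mm is in 19–22 mm — I
Vancomycin: 0.5 μg/mL is ≥ 0.5 μg/mL — R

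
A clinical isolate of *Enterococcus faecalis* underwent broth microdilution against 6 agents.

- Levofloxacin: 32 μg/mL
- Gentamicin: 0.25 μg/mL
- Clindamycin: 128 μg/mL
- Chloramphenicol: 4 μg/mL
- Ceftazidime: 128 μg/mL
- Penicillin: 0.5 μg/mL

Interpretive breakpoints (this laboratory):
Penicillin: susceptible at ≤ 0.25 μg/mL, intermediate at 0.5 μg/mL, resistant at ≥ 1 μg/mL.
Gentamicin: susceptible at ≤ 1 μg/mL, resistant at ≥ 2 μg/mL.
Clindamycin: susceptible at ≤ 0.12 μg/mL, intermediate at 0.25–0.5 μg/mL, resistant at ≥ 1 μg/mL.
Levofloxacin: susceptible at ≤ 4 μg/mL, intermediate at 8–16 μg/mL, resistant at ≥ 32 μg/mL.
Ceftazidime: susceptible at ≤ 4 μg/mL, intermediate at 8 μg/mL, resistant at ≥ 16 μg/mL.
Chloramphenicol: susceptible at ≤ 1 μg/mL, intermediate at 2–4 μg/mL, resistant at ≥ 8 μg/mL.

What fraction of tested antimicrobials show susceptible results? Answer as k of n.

1 of 6

Levofloxacin: 32 μg/mL is ≥ 32 μg/mL → Resistant
Gentamicin (0.25 μg/mL) ≤ 1 μg/mL ⇒ S
Clindamycin: 128 μg/mL is ≥ 1 μg/mL → resistant
Chloramphenicol 4 μg/mL: in 2–4 μg/mL — Intermediate
Ceftazidime (128 μg/mL) ≥ 16 μg/mL — resistant
Penicillin 0.5 μg/mL: = 0.5 μg/mL → Intermediate
Susceptible: 1/6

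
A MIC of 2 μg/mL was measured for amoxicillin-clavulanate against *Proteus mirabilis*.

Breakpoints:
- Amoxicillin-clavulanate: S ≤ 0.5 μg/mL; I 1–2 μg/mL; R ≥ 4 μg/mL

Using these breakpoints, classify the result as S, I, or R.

Amoxicillin-clavulanate 2 μg/mL: in 1–2 μg/mL ⇒ I

Intermediate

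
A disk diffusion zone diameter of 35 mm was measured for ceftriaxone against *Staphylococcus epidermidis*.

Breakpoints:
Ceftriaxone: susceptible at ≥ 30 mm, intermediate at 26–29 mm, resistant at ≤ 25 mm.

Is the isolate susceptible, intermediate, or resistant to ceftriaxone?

Ceftriaxone (35 mm) ≥ 30 mm ⇒ S

S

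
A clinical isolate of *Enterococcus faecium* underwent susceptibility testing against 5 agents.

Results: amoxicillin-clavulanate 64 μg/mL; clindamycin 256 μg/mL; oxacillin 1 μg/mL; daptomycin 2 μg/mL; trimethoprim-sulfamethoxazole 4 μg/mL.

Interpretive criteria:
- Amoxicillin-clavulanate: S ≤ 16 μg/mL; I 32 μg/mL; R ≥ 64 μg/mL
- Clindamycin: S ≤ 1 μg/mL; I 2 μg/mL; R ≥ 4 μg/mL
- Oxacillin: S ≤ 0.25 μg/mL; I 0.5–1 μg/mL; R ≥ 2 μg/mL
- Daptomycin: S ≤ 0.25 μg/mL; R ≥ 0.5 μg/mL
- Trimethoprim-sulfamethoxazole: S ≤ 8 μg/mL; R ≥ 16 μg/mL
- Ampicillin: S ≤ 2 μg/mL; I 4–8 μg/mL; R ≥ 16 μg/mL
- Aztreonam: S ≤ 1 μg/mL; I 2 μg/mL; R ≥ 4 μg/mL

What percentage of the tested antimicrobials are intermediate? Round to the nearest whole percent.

20%

Amoxicillin-clavulanate 64 μg/mL: ≥ 64 μg/mL → Resistant
Clindamycin (256 μg/mL) ≥ 4 μg/mL ⇒ Resistant
Oxacillin (1 μg/mL) in 0.5–1 μg/mL — intermediate
Daptomycin 2 μg/mL: ≥ 0.5 μg/mL → Resistant
Trimethoprim-sulfamethoxazole (4 μg/mL) ≤ 8 μg/mL ⇒ S
Intermediate: 1/5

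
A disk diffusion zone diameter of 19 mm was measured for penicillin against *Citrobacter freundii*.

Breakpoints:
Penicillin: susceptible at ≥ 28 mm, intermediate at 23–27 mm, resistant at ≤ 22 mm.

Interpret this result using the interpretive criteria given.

Penicillin 19 mm: ≤ 22 mm → Resistant

Resistant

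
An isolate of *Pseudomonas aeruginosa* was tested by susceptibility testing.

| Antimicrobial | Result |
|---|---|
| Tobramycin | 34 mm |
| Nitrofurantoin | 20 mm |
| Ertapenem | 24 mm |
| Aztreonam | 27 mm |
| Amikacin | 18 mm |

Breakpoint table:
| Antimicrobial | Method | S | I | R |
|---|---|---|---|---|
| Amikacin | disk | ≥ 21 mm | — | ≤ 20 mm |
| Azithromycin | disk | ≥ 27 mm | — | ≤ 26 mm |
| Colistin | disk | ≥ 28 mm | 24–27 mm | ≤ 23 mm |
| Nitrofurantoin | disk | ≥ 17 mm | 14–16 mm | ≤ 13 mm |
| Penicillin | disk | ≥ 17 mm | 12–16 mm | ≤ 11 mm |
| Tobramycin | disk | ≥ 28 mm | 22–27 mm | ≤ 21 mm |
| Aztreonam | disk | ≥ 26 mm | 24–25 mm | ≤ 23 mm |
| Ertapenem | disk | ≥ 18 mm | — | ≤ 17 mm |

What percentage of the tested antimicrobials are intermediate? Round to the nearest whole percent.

0%

Tobramycin (34 mm) ≥ 28 mm — Susceptible
Nitrofurantoin (20 mm) ≥ 17 mm → Susceptible
Ertapenem (24 mm) ≥ 18 mm ⇒ Susceptible
Aztreonam (27 mm) ≥ 26 mm — susceptible
Amikacin 18 mm: ≤ 20 mm ⇒ R
Intermediate: 0/5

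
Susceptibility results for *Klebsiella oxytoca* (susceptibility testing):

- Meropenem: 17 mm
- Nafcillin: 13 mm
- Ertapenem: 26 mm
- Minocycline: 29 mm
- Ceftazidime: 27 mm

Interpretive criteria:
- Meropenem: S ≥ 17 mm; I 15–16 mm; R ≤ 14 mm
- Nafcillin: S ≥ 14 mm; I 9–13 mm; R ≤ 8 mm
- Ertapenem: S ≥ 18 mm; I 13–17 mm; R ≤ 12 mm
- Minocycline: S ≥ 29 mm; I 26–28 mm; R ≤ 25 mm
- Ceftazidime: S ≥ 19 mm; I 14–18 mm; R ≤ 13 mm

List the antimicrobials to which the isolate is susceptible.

meropenem, ertapenem, minocycline, ceftazidime

Meropenem 17 mm: ≥ 17 mm → susceptible
Nafcillin 13 mm: in 9–13 mm → I
Ertapenem 26 mm: ≥ 18 mm → S
Minocycline (29 mm) ≥ 29 mm — Susceptible
Ceftazidime (27 mm) ≥ 19 mm ⇒ Susceptible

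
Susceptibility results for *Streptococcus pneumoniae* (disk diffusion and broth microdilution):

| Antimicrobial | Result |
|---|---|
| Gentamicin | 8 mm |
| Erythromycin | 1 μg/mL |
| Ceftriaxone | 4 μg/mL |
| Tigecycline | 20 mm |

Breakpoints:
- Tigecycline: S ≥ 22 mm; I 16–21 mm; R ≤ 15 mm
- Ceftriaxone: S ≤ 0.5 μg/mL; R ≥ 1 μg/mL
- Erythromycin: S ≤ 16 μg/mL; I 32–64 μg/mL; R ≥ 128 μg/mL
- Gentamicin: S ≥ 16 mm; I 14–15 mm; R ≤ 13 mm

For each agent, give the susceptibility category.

R, S, R, I

Gentamicin 8 mm: ≤ 13 mm — Resistant
Erythromycin 1 μg/mL: ≤ 16 μg/mL — susceptible
Ceftriaxone (4 μg/mL) ≥ 1 μg/mL → Resistant
Tigecycline: 20 mm is in 16–21 mm ⇒ I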